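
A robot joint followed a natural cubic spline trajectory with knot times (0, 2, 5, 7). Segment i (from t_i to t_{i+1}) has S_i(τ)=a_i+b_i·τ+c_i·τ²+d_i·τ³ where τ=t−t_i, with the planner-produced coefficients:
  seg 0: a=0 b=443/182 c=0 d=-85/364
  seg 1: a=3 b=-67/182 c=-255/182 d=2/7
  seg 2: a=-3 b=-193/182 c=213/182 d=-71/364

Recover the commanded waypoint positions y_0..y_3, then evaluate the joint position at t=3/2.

y_0=0 y_1=3 y_2=-3 y_3=-2
S(3/2) = 1191/416

y_0 = S_0(0) = a_0 = 0
y_1 = S_1(0) = a_1 = 3
y_2 = S_2(0) = a_2 = -3
y_3 = S_2(2) = -2
t_q=3/2 is in segment 0 (τ=3/2); S_0(τ)=1191/416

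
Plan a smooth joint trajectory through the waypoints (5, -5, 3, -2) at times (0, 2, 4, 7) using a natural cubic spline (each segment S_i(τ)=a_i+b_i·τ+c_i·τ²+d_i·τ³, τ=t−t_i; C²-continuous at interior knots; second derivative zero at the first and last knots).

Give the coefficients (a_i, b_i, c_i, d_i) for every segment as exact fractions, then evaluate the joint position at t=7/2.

  seg 0: a=5 b=-23/3 c=0 d=2/3
  seg 1: a=-5 b=1/3 c=4 d=-13/12
  seg 2: a=3 b=10/3 c=-5/2 d=5/18
S(7/2) = 27/32

Δ: Δ0=-5, Δ1=4, Δ2=-5/3
row 1: diag=8, rhs=54; c'=1/4, d'=27/4
row 2: denom=10−2·1/4=19/2; d'=(-34−2·27/4)/(19/2)=-5
back: M2=-5
back: M1=27/4−1/4·-5=8
M: M0=0, M1=8, M2=-5, M3=0
seg 0: a=5, c=M0/2=0, d=(M1−M0)/(6·2)=2/3, b=Δ0−h0·(2M0+M1)/6=-23/3
seg 1: a=-5, c=M1/2=4, d=(M2−M1)/(6·2)=-13/12, b=Δ1−h1·(2M1+M2)/6=1/3
seg 2: a=3, c=M2/2=-5/2, d=(M3−M2)/(6·3)=5/18, b=Δ2−h2·(2M2+M3)/6=10/3
t_q=7/2 → seg 1, τ=3/2; S=-5+1/3·τ+4·τ²+-13/12·τ³=27/32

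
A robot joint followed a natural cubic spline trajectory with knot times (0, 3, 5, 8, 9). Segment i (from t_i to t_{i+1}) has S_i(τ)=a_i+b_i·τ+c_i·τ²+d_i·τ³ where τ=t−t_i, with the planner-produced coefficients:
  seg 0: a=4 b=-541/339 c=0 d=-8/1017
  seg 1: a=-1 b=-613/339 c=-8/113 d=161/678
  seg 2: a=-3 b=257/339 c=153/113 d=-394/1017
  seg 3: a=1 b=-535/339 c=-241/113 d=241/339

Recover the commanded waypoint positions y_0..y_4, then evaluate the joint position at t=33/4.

y_0=4 y_1=-1 y_2=-3 y_3=1 y_4=-2
S(33/4) = 3495/7232

y_0 = S_0(0) = a_0 = 4
y_1 = S_1(0) = a_1 = -1
y_2 = S_2(0) = a_2 = -3
y_3 = S_3(0) = a_3 = 1
y_4 = S_3(1) = -2
t_q=33/4 is in segment 3 (τ=1/4); S_3(τ)=3495/7232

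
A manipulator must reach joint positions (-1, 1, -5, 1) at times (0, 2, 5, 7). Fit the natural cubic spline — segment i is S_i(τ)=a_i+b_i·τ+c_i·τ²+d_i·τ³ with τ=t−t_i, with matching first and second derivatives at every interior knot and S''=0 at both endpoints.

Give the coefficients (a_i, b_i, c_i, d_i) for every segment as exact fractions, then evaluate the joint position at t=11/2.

Δ: Δ0=1, Δ1=-2, Δ2=3
row 1: diag=10, rhs=-18; c'=3/10, d'=-9/5
row 2: denom=10−3·3/10=91/10; d'=(30−3·-9/5)/(91/10)=354/91
back: M2=354/91
back: M1=-9/5−3/10·354/91=-270/91
M: M0=0, M1=-270/91, M2=354/91, M3=0
seg 0: a=-1, c=M0/2=0, d=(M1−M0)/(6·2)=-45/182, b=Δ0−h0·(2M0+M1)/6=181/91
seg 1: a=1, c=M1/2=-135/91, d=(M2−M1)/(6·3)=8/21, b=Δ1−h1·(2M1+M2)/6=-89/91
seg 2: a=-5, c=M2/2=177/91, d=(M3−M2)/(6·2)=-59/182, b=Δ2−h2·(2M2+M3)/6=37/91
t_q=11/2 → seg 2, τ=1/2; S=-5+37/91·τ+177/91·τ²+-59/182·τ³=-905/208

  seg 0: a=-1 b=181/91 c=0 d=-45/182
  seg 1: a=1 b=-89/91 c=-135/91 d=8/21
  seg 2: a=-5 b=37/91 c=177/91 d=-59/182
S(11/2) = -905/208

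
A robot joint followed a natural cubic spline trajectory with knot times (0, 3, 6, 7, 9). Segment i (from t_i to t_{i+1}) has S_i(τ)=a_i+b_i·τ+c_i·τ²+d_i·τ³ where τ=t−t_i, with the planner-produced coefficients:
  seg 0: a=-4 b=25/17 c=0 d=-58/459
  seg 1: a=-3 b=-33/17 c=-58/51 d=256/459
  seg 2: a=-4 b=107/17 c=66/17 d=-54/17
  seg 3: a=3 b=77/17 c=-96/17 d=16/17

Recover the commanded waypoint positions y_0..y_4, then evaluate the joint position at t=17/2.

y_0 = S_0(0) = a_0 = -4
y_1 = S_1(0) = a_1 = -3
y_2 = S_2(0) = a_2 = -4
y_3 = S_3(0) = a_3 = 3
y_4 = S_3(2) = -3
t_q=17/2 is in segment 3 (τ=3/2); S_3(τ)=9/34

y_0=-4 y_1=-3 y_2=-4 y_3=3 y_4=-3
S(17/2) = 9/34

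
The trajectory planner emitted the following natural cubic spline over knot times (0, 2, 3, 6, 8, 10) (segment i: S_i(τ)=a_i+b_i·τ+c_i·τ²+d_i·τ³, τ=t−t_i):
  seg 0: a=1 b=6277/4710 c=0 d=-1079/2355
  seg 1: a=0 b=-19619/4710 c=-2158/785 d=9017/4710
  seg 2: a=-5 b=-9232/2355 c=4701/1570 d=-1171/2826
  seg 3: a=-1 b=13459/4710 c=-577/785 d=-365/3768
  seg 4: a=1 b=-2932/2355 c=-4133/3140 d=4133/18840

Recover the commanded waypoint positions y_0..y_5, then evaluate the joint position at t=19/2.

y_0 = S_0(0) = a_0 = 1
y_1 = S_1(0) = a_1 = 0
y_2 = S_2(0) = a_2 = -5
y_3 = S_3(0) = a_3 = -1
y_4 = S_4(0) = a_4 = 1
y_5 = S_4(2) = -5
t_q=19/2 is in segment 4 (τ=3/2); S_4(τ)=-31035/10048

y_0=1 y_1=0 y_2=-5 y_3=-1 y_4=1 y_5=-5
S(19/2) = -31035/10048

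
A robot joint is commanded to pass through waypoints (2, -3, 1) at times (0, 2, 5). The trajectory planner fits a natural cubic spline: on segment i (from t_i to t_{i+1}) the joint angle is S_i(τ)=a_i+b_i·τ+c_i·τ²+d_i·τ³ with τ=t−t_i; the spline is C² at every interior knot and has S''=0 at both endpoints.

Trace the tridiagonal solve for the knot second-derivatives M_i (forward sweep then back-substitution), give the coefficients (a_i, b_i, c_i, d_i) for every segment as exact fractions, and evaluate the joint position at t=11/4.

Δ: Δ0=-5/2, Δ1=4/3
row 1: diag=10, rhs=23; c'=3/10, d'=23/10
back: M1=23/10
M: M0=0, M1=23/10, M2=0
seg 0: a=2, c=M0/2=0, d=(M1−M0)/(6·2)=23/120, b=Δ0−h0·(2M0+M1)/6=-49/15
seg 1: a=-3, c=M1/2=23/20, d=(M2−M1)/(6·3)=-23/180, b=Δ1−h1·(2M1+M2)/6=-29/30
t_q=11/4 → seg 1, τ=3/4; S=-3+-29/30·τ+23/20·τ²+-23/180·τ³=-4009/1280

  seg 0: a=2 b=-49/15 c=0 d=23/120
  seg 1: a=-3 b=-29/30 c=23/20 d=-23/180
S(11/4) = -4009/1280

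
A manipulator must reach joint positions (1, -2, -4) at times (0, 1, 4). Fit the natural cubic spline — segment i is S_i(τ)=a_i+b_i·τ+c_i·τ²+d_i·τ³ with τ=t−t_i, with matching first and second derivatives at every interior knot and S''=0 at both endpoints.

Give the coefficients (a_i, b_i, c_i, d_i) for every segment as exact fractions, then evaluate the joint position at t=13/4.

  seg 0: a=1 b=-79/24 c=0 d=7/24
  seg 1: a=-2 b=-29/12 c=7/8 d=-7/72
S(13/4) = -2107/512

Δ: Δ0=-3, Δ1=-2/3
row 1: diag=8, rhs=14; c'=3/8, d'=7/4
back: M1=7/4
M: M0=0, M1=7/4, M2=0
seg 0: a=1, c=M0/2=0, d=(M1−M0)/(6·1)=7/24, b=Δ0−h0·(2M0+M1)/6=-79/24
seg 1: a=-2, c=M1/2=7/8, d=(M2−M1)/(6·3)=-7/72, b=Δ1−h1·(2M1+M2)/6=-29/12
t_q=13/4 → seg 1, τ=9/4; S=-2+-29/12·τ+7/8·τ²+-7/72·τ³=-2107/512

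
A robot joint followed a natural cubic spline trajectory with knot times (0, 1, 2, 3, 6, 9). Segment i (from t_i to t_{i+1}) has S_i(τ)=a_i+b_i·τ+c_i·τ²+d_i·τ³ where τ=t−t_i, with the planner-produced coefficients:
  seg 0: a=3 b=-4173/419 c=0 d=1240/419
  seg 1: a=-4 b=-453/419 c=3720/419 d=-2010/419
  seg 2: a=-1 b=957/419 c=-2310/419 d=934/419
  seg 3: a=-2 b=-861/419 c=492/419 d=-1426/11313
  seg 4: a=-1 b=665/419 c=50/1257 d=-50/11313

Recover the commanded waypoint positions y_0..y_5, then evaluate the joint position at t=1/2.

y_0=3 y_1=-4 y_2=-1 y_3=-2 y_4=-1 y_5=4
S(1/2) = -1349/838

y_0 = S_0(0) = a_0 = 3
y_1 = S_1(0) = a_1 = -4
y_2 = S_2(0) = a_2 = -1
y_3 = S_3(0) = a_3 = -2
y_4 = S_4(0) = a_4 = -1
y_5 = S_4(3) = 4
t_q=1/2 is in segment 0 (τ=1/2); S_0(τ)=-1349/838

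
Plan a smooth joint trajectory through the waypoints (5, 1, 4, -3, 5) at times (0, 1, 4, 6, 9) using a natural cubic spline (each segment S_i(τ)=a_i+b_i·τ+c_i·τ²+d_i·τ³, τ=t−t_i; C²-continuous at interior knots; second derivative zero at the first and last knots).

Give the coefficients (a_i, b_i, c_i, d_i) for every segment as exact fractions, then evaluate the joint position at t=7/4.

Δ: Δ0=-4, Δ1=1, Δ2=-7/2, Δ3=8/3
row 1: diag=8, rhs=30; c'=3/8, d'=15/4
row 2: denom=10−3·3/8=71/8; d'=(-27−3·15/4)/(71/8)=-306/71
row 3: denom=10−2·16/71=678/71; d'=(37−2·-306/71)/(678/71)=3239/678
back: M3=3239/678
back: M2=-306/71−16/71·3239/678=-1826/339
back: M1=15/4−3/8·-1826/339=652/113
M: M0=0, M1=652/113, M2=-1826/339, M3=3239/678, M4=0
seg 0: a=5, c=M0/2=0, d=(M1−M0)/(6·1)=326/339, b=Δ0−h0·(2M0+M1)/6=-1682/339
seg 1: a=1, c=M1/2=326/113, d=(M2−M1)/(6·3)=-1891/3051, b=Δ1−h1·(2M1+M2)/6=-704/339
seg 2: a=4, c=M2/2=-913/339, d=(M3−M2)/(6·2)=2297/2712, b=Δ2−h2·(2M2+M3)/6=-509/339
seg 3: a=-3, c=M3/2=3239/1356, d=(M4−M3)/(6·3)=-3239/12204, b=Δ3−h3·(2M3+M4)/6=-477/226
t_q=7/4 → seg 1, τ=3/4; S=1+-704/339·τ+326/113·τ²+-1891/3051·τ³=5813/7232

  seg 0: a=5 b=-1682/339 c=0 d=326/339
  seg 1: a=1 b=-704/339 c=326/113 d=-1891/3051
  seg 2: a=4 b=-509/339 c=-913/339 d=2297/2712
  seg 3: a=-3 b=-477/226 c=3239/1356 d=-3239/12204
S(7/4) = 5813/7232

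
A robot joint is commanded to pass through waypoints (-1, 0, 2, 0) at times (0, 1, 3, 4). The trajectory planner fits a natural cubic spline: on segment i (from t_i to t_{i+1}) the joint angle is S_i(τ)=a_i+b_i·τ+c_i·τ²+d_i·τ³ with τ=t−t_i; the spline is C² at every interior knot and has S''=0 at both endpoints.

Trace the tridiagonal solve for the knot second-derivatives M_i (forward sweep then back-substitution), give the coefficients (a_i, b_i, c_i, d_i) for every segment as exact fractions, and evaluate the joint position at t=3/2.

Δ: Δ0=1, Δ1=1, Δ2=-2
row 1: diag=6, rhs=0; c'=1/3, d'=0
row 2: denom=6−2·1/3=16/3; d'=(-18−2·0)/(16/3)=-27/8
back: M2=-27/8
back: M1=0−1/3·-27/8=9/8
M: M0=0, M1=9/8, M2=-27/8, M3=0
seg 0: a=-1, c=M0/2=0, d=(M1−M0)/(6·1)=3/16, b=Δ0−h0·(2M0+M1)/6=13/16
seg 1: a=0, c=M1/2=9/16, d=(M2−M1)/(6·2)=-3/8, b=Δ1−h1·(2M1+M2)/6=11/8
seg 2: a=2, c=M2/2=-27/16, d=(M3−M2)/(6·1)=9/16, b=Δ2−h2·(2M2+M3)/6=-7/8
t_q=3/2 → seg 1, τ=1/2; S=0+11/8·τ+9/16·τ²+-3/8·τ³=25/32

  seg 0: a=-1 b=13/16 c=0 d=3/16
  seg 1: a=0 b=11/8 c=9/16 d=-3/8
  seg 2: a=2 b=-7/8 c=-27/16 d=9/16
S(3/2) = 25/32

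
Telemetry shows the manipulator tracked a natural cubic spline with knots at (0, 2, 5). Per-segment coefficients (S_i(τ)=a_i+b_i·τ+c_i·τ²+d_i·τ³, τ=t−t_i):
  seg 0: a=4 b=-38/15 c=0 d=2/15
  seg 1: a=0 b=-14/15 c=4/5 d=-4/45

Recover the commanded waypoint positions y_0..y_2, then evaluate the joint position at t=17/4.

y_0=4 y_1=0 y_2=2
S(17/4) = 15/16

y_0 = S_0(0) = a_0 = 4
y_1 = S_1(0) = a_1 = 0
y_2 = S_1(3) = 2
t_q=17/4 is in segment 1 (τ=9/4); S_1(τ)=15/16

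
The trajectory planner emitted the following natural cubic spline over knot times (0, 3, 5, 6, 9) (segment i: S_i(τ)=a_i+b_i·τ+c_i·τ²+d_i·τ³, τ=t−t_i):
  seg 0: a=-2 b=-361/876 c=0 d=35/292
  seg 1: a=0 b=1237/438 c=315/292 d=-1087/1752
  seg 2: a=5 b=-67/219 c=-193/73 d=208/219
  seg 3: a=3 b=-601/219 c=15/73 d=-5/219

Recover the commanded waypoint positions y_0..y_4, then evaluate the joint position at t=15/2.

y_0 = S_0(0) = a_0 = -2
y_1 = S_1(0) = a_1 = 0
y_2 = S_2(0) = a_2 = 5
y_3 = S_3(0) = a_3 = 3
y_4 = S_3(3) = -4
t_q=15/2 is in segment 3 (τ=3/2); S_3(τ)=-427/584

y_0=-2 y_1=0 y_2=5 y_3=3 y_4=-4
S(15/2) = -427/584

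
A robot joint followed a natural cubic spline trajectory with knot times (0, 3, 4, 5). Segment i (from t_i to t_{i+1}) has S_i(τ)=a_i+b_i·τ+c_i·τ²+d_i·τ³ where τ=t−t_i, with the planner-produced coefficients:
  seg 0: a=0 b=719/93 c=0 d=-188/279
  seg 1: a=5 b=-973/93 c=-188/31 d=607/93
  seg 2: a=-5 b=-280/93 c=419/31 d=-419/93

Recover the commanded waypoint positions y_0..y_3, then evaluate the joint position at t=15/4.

y_0=0 y_1=5 y_2=-5 y_3=1
S(15/4) = -6953/1984

y_0 = S_0(0) = a_0 = 0
y_1 = S_1(0) = a_1 = 5
y_2 = S_2(0) = a_2 = -5
y_3 = S_2(1) = 1
t_q=15/4 is in segment 1 (τ=3/4); S_1(τ)=-6953/1984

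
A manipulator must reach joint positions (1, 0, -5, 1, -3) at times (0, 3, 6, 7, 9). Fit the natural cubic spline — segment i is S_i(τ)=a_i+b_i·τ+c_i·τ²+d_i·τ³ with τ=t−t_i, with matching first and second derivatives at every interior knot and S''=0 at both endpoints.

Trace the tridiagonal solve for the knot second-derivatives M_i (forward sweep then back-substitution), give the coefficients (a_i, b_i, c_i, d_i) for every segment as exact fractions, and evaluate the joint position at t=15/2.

  seg 0: a=1 b=84/85 c=0 d=-337/2295
  seg 1: a=0 b=-253/85 c=-337/255 d=269/459
  seg 2: a=-5 b=418/85 c=336/85 d=-244/85
  seg 3: a=1 b=358/85 c=-396/85 d=66/85
S(15/2) = 693/340

Δ: Δ0=-1/3, Δ1=-5/3, Δ2=6, Δ3=-2
row 1: diag=12, rhs=-8; c'=1/4, d'=-2/3
row 2: denom=8−3·1/4=29/4; d'=(46−3·-2/3)/(29/4)=192/29
row 3: denom=6−1·4/29=170/29; d'=(-48−1·192/29)/(170/29)=-792/85
back: M3=-792/85
back: M2=192/29−4/29·-792/85=672/85
back: M1=-2/3−1/4·672/85=-674/255
M: M0=0, M1=-674/255, M2=672/85, M3=-792/85, M4=0
seg 0: a=1, c=M0/2=0, d=(M1−M0)/(6·3)=-337/2295, b=Δ0−h0·(2M0+M1)/6=84/85
seg 1: a=0, c=M1/2=-337/255, d=(M2−M1)/(6·3)=269/459, b=Δ1−h1·(2M1+M2)/6=-253/85
seg 2: a=-5, c=M2/2=336/85, d=(M3−M2)/(6·1)=-244/85, b=Δ2−h2·(2M2+M3)/6=418/85
seg 3: a=1, c=M3/2=-396/85, d=(M4−M3)/(6·2)=66/85, b=Δ3−h3·(2M3+M4)/6=358/85
t_q=15/2 → seg 3, τ=1/2; S=1+358/85·τ+-396/85·τ²+66/85·τ³=693/340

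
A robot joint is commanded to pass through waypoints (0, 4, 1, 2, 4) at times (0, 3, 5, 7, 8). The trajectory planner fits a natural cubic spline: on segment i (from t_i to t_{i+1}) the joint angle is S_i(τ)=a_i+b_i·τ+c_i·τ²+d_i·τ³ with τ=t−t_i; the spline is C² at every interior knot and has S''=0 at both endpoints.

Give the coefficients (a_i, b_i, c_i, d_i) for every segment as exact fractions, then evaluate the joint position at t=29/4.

  seg 0: a=0 b=737/312 c=0 d=-107/936
  seg 1: a=4 b=-113/156 c=-107/104 d=25/78
  seg 2: a=1 b=-155/156 c=93/104 d=-23/312
  seg 3: a=2 b=265/156 c=47/104 d=-47/312
S(29/4) = 16311/6656

Δ: Δ0=4/3, Δ1=-3/2, Δ2=1/2, Δ3=2
row 1: diag=10, rhs=-17; c'=1/5, d'=-17/10
row 2: denom=8−2·1/5=38/5; d'=(12−2·-17/10)/(38/5)=77/38
row 3: denom=6−2·5/19=104/19; d'=(9−2·77/38)/(104/19)=47/52
back: M3=47/52
back: M2=77/38−5/19·47/52=93/52
back: M1=-17/10−1/5·93/52=-107/52
M: M0=0, M1=-107/52, M2=93/52, M3=47/52, M4=0
seg 0: a=0, c=M0/2=0, d=(M1−M0)/(6·3)=-107/936, b=Δ0−h0·(2M0+M1)/6=737/312
seg 1: a=4, c=M1/2=-107/104, d=(M2−M1)/(6·2)=25/78, b=Δ1−h1·(2M1+M2)/6=-113/156
seg 2: a=1, c=M2/2=93/104, d=(M3−M2)/(6·2)=-23/312, b=Δ2−h2·(2M2+M3)/6=-155/156
seg 3: a=2, c=M3/2=47/104, d=(M4−M3)/(6·1)=-47/312, b=Δ3−h3·(2M3+M4)/6=265/156
t_q=29/4 → seg 3, τ=1/4; S=2+265/156·τ+47/104·τ²+-47/312·τ³=16311/6656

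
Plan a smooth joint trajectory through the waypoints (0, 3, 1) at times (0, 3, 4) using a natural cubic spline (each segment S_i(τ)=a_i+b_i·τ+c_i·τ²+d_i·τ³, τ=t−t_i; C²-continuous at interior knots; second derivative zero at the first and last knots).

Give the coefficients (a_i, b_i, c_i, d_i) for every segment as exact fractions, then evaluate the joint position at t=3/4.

  seg 0: a=0 b=17/8 c=0 d=-1/8
  seg 1: a=3 b=-5/4 c=-9/8 d=3/8
S(3/4) = 789/512

Δ: Δ0=1, Δ1=-2
row 1: diag=8, rhs=-18; c'=1/8, d'=-9/4
back: M1=-9/4
M: M0=0, M1=-9/4, M2=0
seg 0: a=0, c=M0/2=0, d=(M1−M0)/(6·3)=-1/8, b=Δ0−h0·(2M0+M1)/6=17/8
seg 1: a=3, c=M1/2=-9/8, d=(M2−M1)/(6·1)=3/8, b=Δ1−h1·(2M1+M2)/6=-5/4
t_q=3/4 → seg 0, τ=3/4; S=0+17/8·τ+0·τ²+-1/8·τ³=789/512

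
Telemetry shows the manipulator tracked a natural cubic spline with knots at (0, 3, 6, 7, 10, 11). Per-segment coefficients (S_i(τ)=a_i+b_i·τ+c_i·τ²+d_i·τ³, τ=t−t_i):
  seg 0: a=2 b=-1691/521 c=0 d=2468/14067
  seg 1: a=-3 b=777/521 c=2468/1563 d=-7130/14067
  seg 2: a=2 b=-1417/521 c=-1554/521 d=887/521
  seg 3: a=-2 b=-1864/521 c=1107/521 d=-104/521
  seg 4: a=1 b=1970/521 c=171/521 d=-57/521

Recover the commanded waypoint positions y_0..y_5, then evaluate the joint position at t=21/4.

y_0=2 y_1=-3 y_2=2 y_3=-2 y_4=1 y_5=5
S(21/4) = 42945/16672

y_0 = S_0(0) = a_0 = 2
y_1 = S_1(0) = a_1 = -3
y_2 = S_2(0) = a_2 = 2
y_3 = S_3(0) = a_3 = -2
y_4 = S_4(0) = a_4 = 1
y_5 = S_4(1) = 5
t_q=21/4 is in segment 1 (τ=9/4); S_1(τ)=42945/16672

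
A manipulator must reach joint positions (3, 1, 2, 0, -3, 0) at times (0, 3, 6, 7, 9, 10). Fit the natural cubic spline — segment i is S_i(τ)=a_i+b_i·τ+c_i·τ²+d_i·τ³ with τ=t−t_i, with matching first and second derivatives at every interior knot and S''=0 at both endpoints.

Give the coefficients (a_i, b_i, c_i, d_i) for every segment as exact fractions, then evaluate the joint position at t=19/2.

  seg 0: a=3 b=-397/339 c=0 d=19/339
  seg 1: a=1 b=116/339 c=57/113 d=-172/1017
  seg 2: a=2 b=-406/339 c=-115/113 d=73/339
  seg 3: a=0 b=-877/339 c=-42/113 d=1241/2712
  seg 4: a=-3 b=961/678 c=1073/452 d=-1073/1356
S(19/2) = -6497/3616

Δ: Δ0=-2/3, Δ1=1/3, Δ2=-2, Δ3=-3/2, Δ4=3
row 1: diag=12, rhs=6; c'=1/4, d'=1/2
row 2: denom=8−3·1/4=29/4; d'=(-14−3·1/2)/(29/4)=-62/29
row 3: denom=6−1·4/29=170/29; d'=(3−1·-62/29)/(170/29)=149/170
row 4: denom=6−2·29/85=452/85; d'=(27−2·149/170)/(452/85)=1073/226
back: M4=1073/226
back: M3=149/170−29/85·1073/226=-84/113
back: M2=-62/29−4/29·-84/113=-230/113
back: M1=1/2−1/4·-230/113=114/113
M: M0=0, M1=114/113, M2=-230/113, M3=-84/113, M4=1073/226, M5=0
seg 0: a=3, c=M0/2=0, d=(M1−M0)/(6·3)=19/339, b=Δ0−h0·(2M0+M1)/6=-397/339
seg 1: a=1, c=M1/2=57/113, d=(M2−M1)/(6·3)=-172/1017, b=Δ1−h1·(2M1+M2)/6=116/339
seg 2: a=2, c=M2/2=-115/113, d=(M3−M2)/(6·1)=73/339, b=Δ2−h2·(2M2+M3)/6=-406/339
seg 3: a=0, c=M3/2=-42/113, d=(M4−M3)/(6·2)=1241/2712, b=Δ3−h3·(2M3+M4)/6=-877/339
seg 4: a=-3, c=M4/2=1073/452, d=(M5−M4)/(6·1)=-1073/1356, b=Δ4−h4·(2M4+M5)/6=961/678
t_q=19/2 → seg 4, τ=1/2; S=-3+961/678·τ+1073/452·τ²+-1073/1356·τ³=-6497/3616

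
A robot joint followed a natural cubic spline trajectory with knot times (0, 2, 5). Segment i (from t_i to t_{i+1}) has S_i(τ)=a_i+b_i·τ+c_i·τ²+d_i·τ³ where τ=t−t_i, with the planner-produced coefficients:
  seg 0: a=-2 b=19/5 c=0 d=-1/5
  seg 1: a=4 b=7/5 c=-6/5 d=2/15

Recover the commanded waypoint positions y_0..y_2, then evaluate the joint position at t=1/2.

y_0 = S_0(0) = a_0 = -2
y_1 = S_1(0) = a_1 = 4
y_2 = S_1(3) = 1
t_q=1/2 is in segment 0 (τ=1/2); S_0(τ)=-1/8

y_0=-2 y_1=4 y_2=1
S(1/2) = -1/8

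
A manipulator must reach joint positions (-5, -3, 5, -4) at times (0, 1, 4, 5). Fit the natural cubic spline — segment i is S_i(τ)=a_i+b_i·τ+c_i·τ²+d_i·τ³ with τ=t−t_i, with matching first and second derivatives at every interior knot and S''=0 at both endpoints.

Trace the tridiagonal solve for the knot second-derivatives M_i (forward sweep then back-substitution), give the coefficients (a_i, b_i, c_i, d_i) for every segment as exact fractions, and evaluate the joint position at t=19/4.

Δ: Δ0=2, Δ1=8/3, Δ2=-9
row 1: diag=8, rhs=4; c'=3/8, d'=1/2
row 2: denom=8−3·3/8=55/8; d'=(-70−3·1/2)/(55/8)=-52/5
back: M2=-52/5
back: M1=1/2−3/8·-52/5=22/5
M: M0=0, M1=22/5, M2=-52/5, M3=0
seg 0: a=-5, c=M0/2=0, d=(M1−M0)/(6·1)=11/15, b=Δ0−h0·(2M0+M1)/6=19/15
seg 1: a=-3, c=M1/2=11/5, d=(M2−M1)/(6·3)=-37/45, b=Δ1−h1·(2M1+M2)/6=52/15
seg 2: a=5, c=M2/2=-26/5, d=(M3−M2)/(6·1)=26/15, b=Δ2−h2·(2M2+M3)/6=-83/15
t_q=19/4 → seg 2, τ=3/4; S=5+-83/15·τ+-26/5·τ²+26/15·τ³=-43/32

  seg 0: a=-5 b=19/15 c=0 d=11/15
  seg 1: a=-3 b=52/15 c=11/5 d=-37/45
  seg 2: a=5 b=-83/15 c=-26/5 d=26/15
S(19/4) = -43/32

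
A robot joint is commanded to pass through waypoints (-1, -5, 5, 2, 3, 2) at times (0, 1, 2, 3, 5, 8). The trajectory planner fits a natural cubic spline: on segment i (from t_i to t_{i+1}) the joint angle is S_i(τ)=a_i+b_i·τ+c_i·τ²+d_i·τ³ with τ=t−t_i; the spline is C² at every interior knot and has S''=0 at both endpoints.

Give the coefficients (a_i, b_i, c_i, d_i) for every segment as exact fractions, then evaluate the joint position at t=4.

  seg 0: a=-1 b=-10441/1200 c=0 d=5641/1200
  seg 1: a=-5 b=3241/600 c=5641/400 d=-2281/240
  seg 2: a=5 b=6113/1200 c=-1441/100 d=7579/1200
  seg 3: a=2 b=-2867/600 c=363/80 d=-1139/1200
  seg 4: a=3 b=1189/600 c=-463/400 d=463/3600
S(4) = 81/100

Δ: Δ0=-4, Δ1=10, Δ2=-3, Δ3=1/2, Δ4=-1/3
row 1: diag=4, rhs=84; c'=1/4, d'=21
row 2: denom=4−1·1/4=15/4; d'=(-78−1·21)/(15/4)=-132/5
row 3: denom=6−1·4/15=86/15; d'=(21−1·-132/5)/(86/15)=711/86
row 4: denom=10−2·15/43=400/43; d'=(-5−2·711/86)/(400/43)=-463/200
back: M4=-463/200
back: M3=711/86−15/43·-463/200=363/40
back: M2=-132/5−4/15·363/40=-1441/50
back: M1=21−1/4·-1441/50=5641/200
M: M0=0, M1=5641/200, M2=-1441/50, M3=363/40, M4=-463/200, M5=0
seg 0: a=-1, c=M0/2=0, d=(M1−M0)/(6·1)=5641/1200, b=Δ0−h0·(2M0+M1)/6=-10441/1200
seg 1: a=-5, c=M1/2=5641/400, d=(M2−M1)/(6·1)=-2281/240, b=Δ1−h1·(2M1+M2)/6=3241/600
seg 2: a=5, c=M2/2=-1441/100, d=(M3−M2)/(6·1)=7579/1200, b=Δ2−h2·(2M2+M3)/6=6113/1200
seg 3: a=2, c=M3/2=363/80, d=(M4−M3)/(6·2)=-1139/1200, b=Δ3−h3·(2M3+M4)/6=-2867/600
seg 4: a=3, c=M4/2=-463/400, d=(M5−M4)/(6·3)=463/3600, b=Δ4−h4·(2M4+M5)/6=1189/600
t_q=4 → seg 3, τ=1; S=2+-2867/600·τ+363/80·τ²+-1139/1200·τ³=81/100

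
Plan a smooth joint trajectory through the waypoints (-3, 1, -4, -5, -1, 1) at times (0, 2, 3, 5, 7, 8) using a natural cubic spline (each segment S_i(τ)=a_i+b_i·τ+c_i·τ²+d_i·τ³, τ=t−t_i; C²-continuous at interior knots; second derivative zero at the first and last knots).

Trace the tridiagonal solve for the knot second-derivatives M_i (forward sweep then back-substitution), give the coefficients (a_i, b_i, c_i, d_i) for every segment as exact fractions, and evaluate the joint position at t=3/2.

Δ: Δ0=2, Δ1=-5, Δ2=-1/2, Δ3=2, Δ4=2
row 1: diag=6, rhs=-42; c'=1/6, d'=-7
row 2: denom=6−1·1/6=35/6; d'=(27−1·-7)/(35/6)=204/35
row 3: denom=8−2·12/35=256/35; d'=(15−2·204/35)/(256/35)=117/256
row 4: denom=6−2·35/128=349/64; d'=(0−2·117/256)/(349/64)=-117/698
back: M4=-117/698
back: M3=117/256−35/128·-117/698=351/698
back: M2=204/35−12/35·351/698=1974/349
back: M1=-7−1/6·1974/349=-2772/349
M: M0=0, M1=-2772/349, M2=1974/349, M3=351/698, M4=-117/698, M5=0
seg 0: a=-3, c=M0/2=0, d=(M1−M0)/(6·2)=-231/349, b=Δ0−h0·(2M0+M1)/6=1622/349
seg 1: a=1, c=M1/2=-1386/349, d=(M2−M1)/(6·1)=791/349, b=Δ1−h1·(2M1+M2)/6=-1150/349
seg 2: a=-4, c=M2/2=987/349, d=(M3−M2)/(6·2)=-1199/2792, b=Δ2−h2·(2M2+M3)/6=-1549/349
seg 3: a=-5, c=M3/2=351/1396, d=(M4−M3)/(6·2)=-39/698, b=Δ3−h3·(2M3+M4)/6=1201/698
seg 4: a=-1, c=M4/2=-117/1396, d=(M5−M4)/(6·1)=39/1396, b=Δ4−h4·(2M4+M5)/6=1435/698
t_q=3/2 → seg 0, τ=3/2; S=-3+1622/349·τ+0·τ²+-231/349·τ³=4851/2792

  seg 0: a=-3 b=1622/349 c=0 d=-231/349
  seg 1: a=1 b=-1150/349 c=-1386/349 d=791/349
  seg 2: a=-4 b=-1549/349 c=987/349 d=-1199/2792
  seg 3: a=-5 b=1201/698 c=351/1396 d=-39/698
  seg 4: a=-1 b=1435/698 c=-117/1396 d=39/1396
S(3/2) = 4851/2792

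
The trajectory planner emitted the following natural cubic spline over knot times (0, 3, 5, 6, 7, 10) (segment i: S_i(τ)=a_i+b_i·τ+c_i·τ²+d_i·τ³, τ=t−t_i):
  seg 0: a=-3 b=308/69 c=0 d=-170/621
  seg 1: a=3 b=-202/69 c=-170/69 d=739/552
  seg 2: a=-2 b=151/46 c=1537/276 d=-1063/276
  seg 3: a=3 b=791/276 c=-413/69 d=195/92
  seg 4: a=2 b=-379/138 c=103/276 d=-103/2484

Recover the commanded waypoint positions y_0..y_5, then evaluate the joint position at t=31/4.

y_0=-3 y_1=3 y_2=-2 y_3=3 y_4=2 y_5=-4
S(31/4) = 781/5888

y_0 = S_0(0) = a_0 = -3
y_1 = S_1(0) = a_1 = 3
y_2 = S_2(0) = a_2 = -2
y_3 = S_3(0) = a_3 = 3
y_4 = S_4(0) = a_4 = 2
y_5 = S_4(3) = -4
t_q=31/4 is in segment 4 (τ=3/4); S_4(τ)=781/5888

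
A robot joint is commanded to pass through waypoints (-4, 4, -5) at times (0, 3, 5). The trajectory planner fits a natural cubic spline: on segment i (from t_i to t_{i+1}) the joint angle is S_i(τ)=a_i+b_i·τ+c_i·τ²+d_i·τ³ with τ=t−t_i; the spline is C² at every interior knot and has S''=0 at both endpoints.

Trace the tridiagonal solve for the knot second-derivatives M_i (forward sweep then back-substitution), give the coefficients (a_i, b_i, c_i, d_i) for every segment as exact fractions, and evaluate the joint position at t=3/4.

Δ: Δ0=8/3, Δ1=-9/2
row 1: diag=10, rhs=-43; c'=1/5, d'=-43/10
back: M1=-43/10
M: M0=0, M1=-43/10, M2=0
seg 0: a=-4, c=M0/2=0, d=(M1−M0)/(6·3)=-43/180, b=Δ0−h0·(2M0+M1)/6=289/60
seg 1: a=4, c=M1/2=-43/20, d=(M2−M1)/(6·2)=43/120, b=Δ1−h1·(2M1+M2)/6=-49/30
t_q=3/4 → seg 0, τ=3/4; S=-4+289/60·τ+0·τ²+-43/180·τ³=-125/256

  seg 0: a=-4 b=289/60 c=0 d=-43/180
  seg 1: a=4 b=-49/30 c=-43/20 d=43/120
S(3/4) = -125/256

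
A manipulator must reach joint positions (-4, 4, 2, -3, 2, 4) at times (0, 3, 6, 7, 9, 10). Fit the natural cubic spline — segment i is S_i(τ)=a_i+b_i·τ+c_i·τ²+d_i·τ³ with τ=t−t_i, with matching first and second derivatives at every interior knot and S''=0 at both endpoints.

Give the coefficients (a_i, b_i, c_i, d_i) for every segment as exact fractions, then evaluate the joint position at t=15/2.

Δ: Δ0=8/3, Δ1=-2/3, Δ2=-5, Δ3=5/2, Δ4=2
row 1: diag=12, rhs=-20; c'=1/4, d'=-5/3
row 2: denom=8−3·1/4=29/4; d'=(-26−3·-5/3)/(29/4)=-84/29
row 3: denom=6−1·4/29=170/29; d'=(45−1·-84/29)/(170/29)=1389/170
row 4: denom=6−2·29/85=452/85; d'=(-3−2·1389/170)/(452/85)=-411/113
back: M4=-411/113
back: M3=1389/170−29/85·-411/113=2127/226
back: M2=-84/29−4/29·2127/226=-474/113
back: M1=-5/3−1/4·-474/113=-419/678
M: M0=0, M1=-419/678, M2=-474/113, M3=2127/226, M4=-411/113, M5=0
seg 0: a=-4, c=M0/2=0, d=(M1−M0)/(6·3)=-419/12204, b=Δ0−h0·(2M0+M1)/6=1345/452
seg 1: a=4, c=M1/2=-419/1356, d=(M2−M1)/(6·3)=-2425/12204, b=Δ1−h1·(2M1+M2)/6=463/226
seg 2: a=2, c=M2/2=-237/113, d=(M3−M2)/(6·1)=1025/452, b=Δ2−h2·(2M2+M3)/6=-2337/452
seg 3: a=-3, c=M3/2=2127/452, d=(M4−M3)/(6·2)=-983/904, b=Δ3−h3·(2M3+M4)/6=-579/226
seg 4: a=2, c=M4/2=-411/226, d=(M5−M4)/(6·1)=137/226, b=Δ4−h4·(2M4+M5)/6=363/113
t_q=15/2 → seg 3, τ=1/2; S=-3+-579/226·τ+2127/452·τ²+-983/904·τ³=-23435/7232

  seg 0: a=-4 b=1345/452 c=0 d=-419/12204
  seg 1: a=4 b=463/226 c=-419/1356 d=-2425/12204
  seg 2: a=2 b=-2337/452 c=-237/113 d=1025/452
  seg 3: a=-3 b=-579/226 c=2127/452 d=-983/904
  seg 4: a=2 b=363/113 c=-411/226 d=137/226
S(15/2) = -23435/7232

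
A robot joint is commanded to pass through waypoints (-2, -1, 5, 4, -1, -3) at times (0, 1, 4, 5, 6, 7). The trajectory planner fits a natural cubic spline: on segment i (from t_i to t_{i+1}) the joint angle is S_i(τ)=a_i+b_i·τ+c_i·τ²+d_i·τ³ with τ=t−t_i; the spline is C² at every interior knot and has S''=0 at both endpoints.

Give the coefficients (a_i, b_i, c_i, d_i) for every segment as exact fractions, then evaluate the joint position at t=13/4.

Δ: Δ0=1, Δ1=2, Δ2=-1, Δ3=-5, Δ4=-2
row 1: diag=8, rhs=6; c'=3/8, d'=3/4
row 2: denom=8−3·3/8=55/8; d'=(-18−3·3/4)/(55/8)=-162/55
row 3: denom=4−1·8/55=212/55; d'=(-24−1·-162/55)/(212/55)=-579/106
row 4: denom=4−1·55/212=793/212; d'=(18−1·-579/106)/(793/212)=4974/793
back: M4=4974/793
back: M3=-579/106−55/212·4974/793=-5622/793
back: M2=-162/55−8/55·-5622/793=-1518/793
back: M1=3/4−3/8·-1518/793=1164/793
M: M0=0, M1=1164/793, M2=-1518/793, M3=-5622/793, M4=4974/793, M5=0
seg 0: a=-2, c=M0/2=0, d=(M1−M0)/(6·1)=194/793, b=Δ0−h0·(2M0+M1)/6=599/793
seg 1: a=-1, c=M1/2=582/793, d=(M2−M1)/(6·3)=-149/793, b=Δ1−h1·(2M1+M2)/6=1181/793
seg 2: a=5, c=M2/2=-759/793, d=(M3−M2)/(6·1)=-684/793, b=Δ2−h2·(2M2+M3)/6=50/61
seg 3: a=4, c=M3/2=-2811/793, d=(M4−M3)/(6·1)=1766/793, b=Δ3−h3·(2M3+M4)/6=-2920/793
seg 4: a=-1, c=M4/2=2487/793, d=(M5−M4)/(6·1)=-829/793, b=Δ4−h4·(2M4+M5)/6=-3244/793
t_q=13/4 → seg 1, τ=9/4; S=-1+1181/793·τ+582/793·τ²+-149/793·τ³=199259/50752

  seg 0: a=-2 b=599/793 c=0 d=194/793
  seg 1: a=-1 b=1181/793 c=582/793 d=-149/793
  seg 2: a=5 b=50/61 c=-759/793 d=-684/793
  seg 3: a=4 b=-2920/793 c=-2811/793 d=1766/793
  seg 4: a=-1 b=-3244/793 c=2487/793 d=-829/793
S(13/4) = 199259/50752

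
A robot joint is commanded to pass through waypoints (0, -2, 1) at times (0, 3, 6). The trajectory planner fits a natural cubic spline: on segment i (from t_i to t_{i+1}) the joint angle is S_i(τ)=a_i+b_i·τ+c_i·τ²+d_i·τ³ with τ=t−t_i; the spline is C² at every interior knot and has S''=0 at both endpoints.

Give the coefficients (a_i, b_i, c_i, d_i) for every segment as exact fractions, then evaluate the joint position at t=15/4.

Δ: Δ0=-2/3, Δ1=1
row 1: diag=12, rhs=10; c'=1/4, d'=5/6
back: M1=5/6
M: M0=0, M1=5/6, M2=0
seg 0: a=0, c=M0/2=0, d=(M1−M0)/(6·3)=5/108, b=Δ0−h0·(2M0+M1)/6=-13/12
seg 1: a=-2, c=M1/2=5/12, d=(M2−M1)/(6·3)=-5/108, b=Δ1−h1·(2M1+M2)/6=1/6
t_q=15/4 → seg 1, τ=3/4; S=-2+1/6·τ+5/12·τ²+-5/108·τ³=-425/256

  seg 0: a=0 b=-13/12 c=0 d=5/108
  seg 1: a=-2 b=1/6 c=5/12 d=-5/108
S(15/4) = -425/256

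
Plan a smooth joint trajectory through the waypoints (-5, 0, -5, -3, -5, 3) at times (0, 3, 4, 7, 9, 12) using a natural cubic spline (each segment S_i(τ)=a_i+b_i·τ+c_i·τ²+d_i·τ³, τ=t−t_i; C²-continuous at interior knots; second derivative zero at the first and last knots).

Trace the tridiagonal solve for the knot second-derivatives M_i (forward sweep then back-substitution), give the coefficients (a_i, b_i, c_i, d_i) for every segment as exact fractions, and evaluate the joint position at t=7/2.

  seg 0: a=-5 b=506/111 c=0 d=-107/333
  seg 1: a=0 b=-457/111 c=-107/37 d=223/111
  seg 2: a=-5 b=-430/111 c=116/37 d=-20/37
  seg 3: a=-3 b=38/111 c=-64/37 d=235/444
  seg 4: a=-5 b=-25/111 c=107/74 d=-107/666
S(7/2) = -749/296

Δ: Δ0=5/3, Δ1=-5, Δ2=2/3, Δ3=-1, Δ4=8/3
row 1: diag=8, rhs=-40; c'=1/8, d'=-5
row 2: denom=8−1·1/8=63/8; d'=(34−1·-5)/(63/8)=104/21
row 3: denom=10−3·8/21=62/7; d'=(-10−3·104/21)/(62/7)=-87/31
row 4: denom=10−2·7/31=296/31; d'=(22−2·-87/31)/(296/31)=107/37
back: M4=107/37
back: M3=-87/31−7/31·107/37=-128/37
back: M2=104/21−8/21·-128/37=232/37
back: M1=-5−1/8·232/37=-214/37
M: M0=0, M1=-214/37, M2=232/37, M3=-128/37, M4=107/37, M5=0
seg 0: a=-5, c=M0/2=0, d=(M1−M0)/(6·3)=-107/333, b=Δ0−h0·(2M0+M1)/6=506/111
seg 1: a=0, c=M1/2=-107/37, d=(M2−M1)/(6·1)=223/111, b=Δ1−h1·(2M1+M2)/6=-457/111
seg 2: a=-5, c=M2/2=116/37, d=(M3−M2)/(6·3)=-20/37, b=Δ2−h2·(2M2+M3)/6=-430/111
seg 3: a=-3, c=M3/2=-64/37, d=(M4−M3)/(6·2)=235/444, b=Δ3−h3·(2M3+M4)/6=38/111
seg 4: a=-5, c=M4/2=107/74, d=(M5−M4)/(6·3)=-107/666, b=Δ4−h4·(2M4+M5)/6=-25/111
t_q=7/2 → seg 1, τ=1/2; S=0+-457/111·τ+-107/37·τ²+223/111·τ³=-749/296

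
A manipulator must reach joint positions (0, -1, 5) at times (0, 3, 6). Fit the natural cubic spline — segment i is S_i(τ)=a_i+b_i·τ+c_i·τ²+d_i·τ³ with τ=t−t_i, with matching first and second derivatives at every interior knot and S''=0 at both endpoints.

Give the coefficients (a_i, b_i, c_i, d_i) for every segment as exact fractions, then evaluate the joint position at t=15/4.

Δ: Δ0=-1/3, Δ1=2
row 1: diag=12, rhs=14; c'=1/4, d'=7/6
back: M1=7/6
M: M0=0, M1=7/6, M2=0
seg 0: a=0, c=M0/2=0, d=(M1−M0)/(6·3)=7/108, b=Δ0−h0·(2M0+M1)/6=-11/12
seg 1: a=-1, c=M1/2=7/12, d=(M2−M1)/(6·3)=-7/108, b=Δ1−h1·(2M1+M2)/6=5/6
t_q=15/4 → seg 1, τ=3/4; S=-1+5/6·τ+7/12·τ²+-7/108·τ³=-19/256

  seg 0: a=0 b=-11/12 c=0 d=7/108
  seg 1: a=-1 b=5/6 c=7/12 d=-7/108
S(15/4) = -19/256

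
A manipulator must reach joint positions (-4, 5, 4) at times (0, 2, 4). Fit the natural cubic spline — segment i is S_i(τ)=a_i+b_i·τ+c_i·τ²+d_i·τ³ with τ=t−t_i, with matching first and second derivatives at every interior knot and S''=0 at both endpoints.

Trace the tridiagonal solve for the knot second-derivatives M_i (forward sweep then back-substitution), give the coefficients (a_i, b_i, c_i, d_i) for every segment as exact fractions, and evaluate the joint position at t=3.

Δ: Δ0=9/2, Δ1=-1/2
row 1: diag=8, rhs=-30; c'=1/4, d'=-15/4
back: M1=-15/4
M: M0=0, M1=-15/4, M2=0
seg 0: a=-4, c=M0/2=0, d=(M1−M0)/(6·2)=-5/16, b=Δ0−h0·(2M0+M1)/6=23/4
seg 1: a=5, c=M1/2=-15/8, d=(M2−M1)/(6·2)=5/16, b=Δ1−h1·(2M1+M2)/6=2
t_q=3 → seg 1, τ=1; S=5+2·τ+-15/8·τ²+5/16·τ³=87/16

  seg 0: a=-4 b=23/4 c=0 d=-5/16
  seg 1: a=5 b=2 c=-15/8 d=5/16
S(3) = 87/16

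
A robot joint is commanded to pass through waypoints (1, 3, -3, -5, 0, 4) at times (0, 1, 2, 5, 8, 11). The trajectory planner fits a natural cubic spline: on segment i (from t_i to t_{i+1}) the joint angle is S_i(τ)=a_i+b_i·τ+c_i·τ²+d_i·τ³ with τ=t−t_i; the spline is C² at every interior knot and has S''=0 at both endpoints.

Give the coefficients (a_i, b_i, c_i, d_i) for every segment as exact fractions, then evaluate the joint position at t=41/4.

  seg 0: a=1 b=5305/1251 c=0 d=-2803/1251
  seg 1: a=3 b=-3104/1251 c=-2803/417 d=4007/1251
  seg 2: a=-3 b=-7901/1251 c=1204/417 d=-3769/11259
  seg 3: a=-5 b=2464/1251 c=-157/1251 d=92/11259
  seg 4: a=0 b=1798/1251 c=-65/1251 d=65/11259
S(41/4) = 27013/8896

Δ: Δ0=2, Δ1=-6, Δ2=-2/3, Δ3=5/3, Δ4=4/3
row 1: diag=4, rhs=-48; c'=1/4, d'=-12
row 2: denom=8−1·1/4=31/4; d'=(32−1·-12)/(31/4)=176/31
row 3: denom=12−3·12/31=336/31; d'=(14−3·176/31)/(336/31)=-47/168
row 4: denom=12−3·31/112=1251/112; d'=(-2−3·-47/168)/(1251/112)=-130/1251
back: M4=-130/1251
back: M3=-47/168−31/112·-130/1251=-314/1251
back: M2=176/31−12/31·-314/1251=2408/417
back: M1=-12−1/4·2408/417=-5606/417
M: M0=0, M1=-5606/417, M2=2408/417, M3=-314/1251, M4=-130/1251, M5=0
seg 0: a=1, c=M0/2=0, d=(M1−M0)/(6·1)=-2803/1251, b=Δ0−h0·(2M0+M1)/6=5305/1251
seg 1: a=3, c=M1/2=-2803/417, d=(M2−M1)/(6·1)=4007/1251, b=Δ1−h1·(2M1+M2)/6=-3104/1251
seg 2: a=-3, c=M2/2=1204/417, d=(M3−M2)/(6·3)=-3769/11259, b=Δ2−h2·(2M2+M3)/6=-7901/1251
seg 3: a=-5, c=M3/2=-157/1251, d=(M4−M3)/(6·3)=92/11259, b=Δ3−h3·(2M3+M4)/6=2464/1251
seg 4: a=0, c=M4/2=-65/1251, d=(M5−M4)/(6·3)=65/11259, b=Δ4−h4·(2M4+M5)/6=1798/1251
t_q=41/4 → seg 4, τ=9/4; S=0+1798/1251·τ+-65/1251·τ²+65/11259·τ³=27013/8896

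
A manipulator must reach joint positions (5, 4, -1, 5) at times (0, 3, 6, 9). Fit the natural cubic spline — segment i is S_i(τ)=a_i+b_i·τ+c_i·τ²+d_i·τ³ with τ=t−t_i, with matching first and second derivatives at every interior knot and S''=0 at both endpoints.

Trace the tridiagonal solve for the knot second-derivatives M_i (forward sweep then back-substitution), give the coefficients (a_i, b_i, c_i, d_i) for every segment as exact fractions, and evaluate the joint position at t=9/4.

Δ: Δ0=-1/3, Δ1=-5/3, Δ2=2
row 1: diag=12, rhs=-8; c'=1/4, d'=-2/3
row 2: denom=12−3·1/4=45/4; d'=(22−3·-2/3)/(45/4)=32/15
back: M2=32/15
back: M1=-2/3−1/4·32/15=-6/5
M: M0=0, M1=-6/5, M2=32/15, M3=0
seg 0: a=5, c=M0/2=0, d=(M1−M0)/(6·3)=-1/15, b=Δ0−h0·(2M0+M1)/6=4/15
seg 1: a=4, c=M1/2=-3/5, d=(M2−M1)/(6·3)=5/27, b=Δ1−h1·(2M1+M2)/6=-23/15
seg 2: a=-1, c=M2/2=16/15, d=(M3−M2)/(6·3)=-16/135, b=Δ2−h2·(2M2+M3)/6=-2/15
t_q=9/4 → seg 0, τ=9/4; S=5+4/15·τ+0·τ²+-1/15·τ³=1549/320

  seg 0: a=5 b=4/15 c=0 d=-1/15
  seg 1: a=4 b=-23/15 c=-3/5 d=5/27
  seg 2: a=-1 b=-2/15 c=16/15 d=-16/135
S(9/4) = 1549/320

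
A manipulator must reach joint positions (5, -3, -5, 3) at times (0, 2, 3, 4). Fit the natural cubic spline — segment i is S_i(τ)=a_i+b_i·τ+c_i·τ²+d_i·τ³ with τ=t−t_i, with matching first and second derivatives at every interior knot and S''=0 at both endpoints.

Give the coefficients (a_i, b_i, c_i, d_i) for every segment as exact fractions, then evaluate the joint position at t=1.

  seg 0: a=5 b=-88/23 c=0 d=-1/23
  seg 1: a=-3 b=-100/23 c=-6/23 d=60/23
  seg 2: a=-5 b=68/23 c=174/23 d=-58/23
S(1) = 26/23

Δ: Δ0=-4, Δ1=-2, Δ2=8
row 1: diag=6, rhs=12; c'=1/6, d'=2
row 2: denom=4−1·1/6=23/6; d'=(60−1·2)/(23/6)=348/23
back: M2=348/23
back: M1=2−1/6·348/23=-12/23
M: M0=0, M1=-12/23, M2=348/23, M3=0
seg 0: a=5, c=M0/2=0, d=(M1−M0)/(6·2)=-1/23, b=Δ0−h0·(2M0+M1)/6=-88/23
seg 1: a=-3, c=M1/2=-6/23, d=(M2−M1)/(6·1)=60/23, b=Δ1−h1·(2M1+M2)/6=-100/23
seg 2: a=-5, c=M2/2=174/23, d=(M3−M2)/(6·1)=-58/23, b=Δ2−h2·(2M2+M3)/6=68/23
t_q=1 → seg 0, τ=1; S=5+-88/23·τ+0·τ²+-1/23·τ³=26/23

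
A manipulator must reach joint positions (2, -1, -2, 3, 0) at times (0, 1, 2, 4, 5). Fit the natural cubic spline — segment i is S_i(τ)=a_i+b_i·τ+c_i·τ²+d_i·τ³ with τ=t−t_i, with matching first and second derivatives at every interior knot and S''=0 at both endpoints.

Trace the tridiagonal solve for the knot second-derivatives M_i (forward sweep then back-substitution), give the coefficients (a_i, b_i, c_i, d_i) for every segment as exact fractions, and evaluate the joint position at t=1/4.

  seg 0: a=2 b=-199/61 c=0 d=16/61
  seg 1: a=-1 b=-151/61 c=48/61 d=42/61
  seg 2: a=-2 b=71/61 c=174/61 d=-533/488
  seg 3: a=3 b=-65/122 c=-903/244 d=301/244
S(1/4) = 145/122

Δ: Δ0=-3, Δ1=-1, Δ2=5/2, Δ3=-3
row 1: diag=4, rhs=12; c'=1/4, d'=3
row 2: denom=6−1·1/4=23/4; d'=(21−1·3)/(23/4)=72/23
row 3: denom=6−2·8/23=122/23; d'=(-33−2·72/23)/(122/23)=-903/122
back: M3=-903/122
back: M2=72/23−8/23·-903/122=348/61
back: M1=3−1/4·348/61=96/61
M: M0=0, M1=96/61, M2=348/61, M3=-903/122, M4=0
seg 0: a=2, c=M0/2=0, d=(M1−M0)/(6·1)=16/61, b=Δ0−h0·(2M0+M1)/6=-199/61
seg 1: a=-1, c=M1/2=48/61, d=(M2−M1)/(6·1)=42/61, b=Δ1−h1·(2M1+M2)/6=-151/61
seg 2: a=-2, c=M2/2=174/61, d=(M3−M2)/(6·2)=-533/488, b=Δ2−h2·(2M2+M3)/6=71/61
seg 3: a=3, c=M3/2=-903/244, d=(M4−M3)/(6·1)=301/244, b=Δ3−h3·(2M3+M4)/6=-65/122
t_q=1/4 → seg 0, τ=1/4; S=2+-199/61·τ+0·τ²+16/61·τ³=145/122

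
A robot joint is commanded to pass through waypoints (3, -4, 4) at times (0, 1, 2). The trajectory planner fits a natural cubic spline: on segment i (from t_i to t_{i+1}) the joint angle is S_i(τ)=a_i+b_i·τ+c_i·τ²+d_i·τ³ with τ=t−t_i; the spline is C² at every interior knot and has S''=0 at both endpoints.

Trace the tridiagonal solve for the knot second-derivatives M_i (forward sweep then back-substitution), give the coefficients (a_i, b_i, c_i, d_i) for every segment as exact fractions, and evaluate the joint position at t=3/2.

Δ: Δ0=-7, Δ1=8
row 1: diag=4, rhs=90; c'=1/4, d'=45/2
back: M1=45/2
M: M0=0, M1=45/2, M2=0
seg 0: a=3, c=M0/2=0, d=(M1−M0)/(6·1)=15/4, b=Δ0−h0·(2M0+M1)/6=-43/4
seg 1: a=-4, c=M1/2=45/4, d=(M2−M1)/(6·1)=-15/4, b=Δ1−h1·(2M1+M2)/6=1/2
t_q=3/2 → seg 1, τ=1/2; S=-4+1/2·τ+45/4·τ²+-15/4·τ³=-45/32

  seg 0: a=3 b=-43/4 c=0 d=15/4
  seg 1: a=-4 b=1/2 c=45/4 d=-15/4
S(3/2) = -45/32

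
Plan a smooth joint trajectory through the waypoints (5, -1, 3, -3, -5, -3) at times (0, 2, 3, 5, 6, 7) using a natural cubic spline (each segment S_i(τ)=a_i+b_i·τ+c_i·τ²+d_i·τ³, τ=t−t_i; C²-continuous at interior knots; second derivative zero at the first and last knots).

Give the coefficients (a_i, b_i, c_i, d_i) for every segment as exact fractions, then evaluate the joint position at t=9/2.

Δ: Δ0=-3, Δ1=4, Δ2=-3, Δ3=-2, Δ4=2
row 1: diag=6, rhs=42; c'=1/6, d'=7
row 2: denom=6−1·1/6=35/6; d'=(-42−1·7)/(35/6)=-42/5
row 3: denom=6−2·12/35=186/35; d'=(6−2·-42/5)/(186/35)=133/31
row 4: denom=4−1·35/186=709/186; d'=(24−1·133/31)/(709/186)=3666/709
back: M4=3666/709
back: M3=133/31−35/186·3666/709=2352/709
back: M2=-42/5−12/35·2352/709=-6762/709
back: M1=7−1/6·-6762/709=6090/709
M: M0=0, M1=6090/709, M2=-6762/709, M3=2352/709, M4=3666/709, M5=0
seg 0: a=5, c=M0/2=0, d=(M1−M0)/(6·2)=1015/1418, b=Δ0−h0·(2M0+M1)/6=-4157/709
seg 1: a=-1, c=M1/2=3045/709, d=(M2−M1)/(6·1)=-2142/709, b=Δ1−h1·(2M1+M2)/6=1933/709
seg 2: a=3, c=M2/2=-3381/709, d=(M3−M2)/(6·2)=1519/1418, b=Δ2−h2·(2M2+M3)/6=1597/709
seg 3: a=-3, c=M3/2=1176/709, d=(M4−M3)/(6·1)=219/709, b=Δ3−h3·(2M3+M4)/6=-2813/709
seg 4: a=-5, c=M4/2=1833/709, d=(M5−M4)/(6·1)=-611/709, b=Δ4−h4·(2M4+M5)/6=196/709
t_q=9/2 → seg 2, τ=3/2; S=3+1597/709·τ+-3381/709·τ²+1519/1418·τ³=-8343/11344

  seg 0: a=5 b=-4157/709 c=0 d=1015/1418
  seg 1: a=-1 b=1933/709 c=3045/709 d=-2142/709
  seg 2: a=3 b=1597/709 c=-3381/709 d=1519/1418
  seg 3: a=-3 b=-2813/709 c=1176/709 d=219/709
  seg 4: a=-5 b=196/709 c=1833/709 d=-611/709
S(9/2) = -8343/11344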